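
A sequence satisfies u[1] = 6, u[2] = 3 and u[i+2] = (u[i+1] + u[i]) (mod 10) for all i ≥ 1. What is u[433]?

6

We have u[1] = 6,  u[2] = 3,  u[3] = 9,  u[4] = 2,  u[5] = 1,  u[6] = 3,  u[7] = 4,  u[8] = 7,  u[9] = 1,  u[10] = 8,  u[11] = 9,  u[12] = 7,  u[13] = 6,  u[14] = 3.
The sequence repeats with period 12.
(433 - 1) mod 12 = 0, so u[433] = u[1] = 6.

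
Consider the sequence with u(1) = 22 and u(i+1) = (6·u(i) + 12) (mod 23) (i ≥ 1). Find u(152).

We have u(1) = 22; u(2) = 6; u(3) = 2; u(4) = 1; u(5) = 18; u(6) = 5; u(7) = 19; u(8) = 11; u(9) = 9; u(10) = 20; u(11) = 17; u(12) = 22.
Since u(12) = u(1) = 22, the sequence is periodic with period 11.
So u(152) = u(1 + ((152-1) mod 11)) = u(9) = 9.

9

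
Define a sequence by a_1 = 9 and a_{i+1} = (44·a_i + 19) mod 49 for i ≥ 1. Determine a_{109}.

9

a_1 = 9,  a_2 = 23,  a_3 = 2,  a_4 = 9.
The sequence repeats with period 3.
So a_{109} = a_{1 + ((109-1) mod 3)} = a_1 = 9.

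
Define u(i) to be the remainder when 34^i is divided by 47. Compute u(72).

12

Computing terms: u(1) = 34, u(2) = 28, u(3) = 12, u(4) = 32, u(5) = 7, u(6) = 3, u(7) = 8, u(8) = 37, u(9) = 36, u(10) = 2, u(11) = 21, u(12) = 9, u(13) = 24, u(14) = 17, u(15) = 14, u(16) = 6, u(17) = 16, u(18) = 27, u(19) = 25, u(20) = 4, u(21) = 42, u(22) = 18, u(23) = 1, u(24) = 34.
Since u(24) = u(1) = 34, the sequence is periodic with period 23.
(72 - 1) mod 23 = 2, so u(72) = u(3) = 12.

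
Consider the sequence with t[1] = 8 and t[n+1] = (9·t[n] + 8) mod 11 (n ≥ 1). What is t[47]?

3

t[1] = 8; t[2] = 3; t[3] = 2; t[4] = 4; t[5] = 0; t[6] = 8.
The sequence repeats with period 5.
(47 - 1) mod 5 = 1, so t[47] = t[2] = 3.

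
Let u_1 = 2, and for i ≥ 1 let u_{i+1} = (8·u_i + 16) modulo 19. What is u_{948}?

3

Listing terms: u_1 = 2,  u_2 = 13,  u_3 = 6,  u_4 = 7,  u_5 = 15,  u_6 = 3,  u_7 = 2.
Since u_7 = u_1 = 2, the sequence is periodic with period 6.
(948 - 1) mod 6 = 5, so u_{948} = u_6 = 3.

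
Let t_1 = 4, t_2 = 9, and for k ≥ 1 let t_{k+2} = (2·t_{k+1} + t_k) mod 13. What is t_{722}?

We have t_1 = 4; t_2 = 9; t_3 = 9; t_4 = 1; t_5 = 11; t_6 = 10; t_7 = 5; t_8 = 7; t_9 = 6; t_{10} = 6; t_{11} = 5; t_{12} = 3; t_{13} = 11; t_{14} = 12; t_{15} = 9; t_{16} = 4; t_{17} = 4; t_{18} = 12; t_{19} = 2; t_{20} = 3; t_{21} = 8; t_{22} = 6; t_{23} = 7; t_{24} = 7; t_{25} = 8; t_{26} = 10; t_{27} = 2; t_{28} = 1; t_{29} = 4; t_{30} = 9.
The sequence repeats with period 28.
So t_{722} = t_{1 + ((722-1) mod 28)} = t_{22} = 6.

6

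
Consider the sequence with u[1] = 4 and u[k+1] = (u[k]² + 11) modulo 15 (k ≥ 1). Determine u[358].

Listing terms: u[1] = 4,  u[2] = 12,  u[3] = 5,  u[4] = 6,  u[5] = 2,  u[6] = 0,  u[7] = 11,  u[8] = 12.
Since u[8] = u[2] = 12, the sequence is eventually periodic: after a pre-period of length 1 it cycles with period 6.
For k ≥ 2, u[k] depends only on (k - 2) mod 6. (358 - 2) mod 6 = 2, so u[358] = u[4] = 6.

6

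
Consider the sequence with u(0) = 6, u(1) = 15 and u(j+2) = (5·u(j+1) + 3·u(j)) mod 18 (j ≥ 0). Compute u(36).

Computing terms: u(0) = 6, u(1) = 15, u(2) = 3, u(3) = 6, u(4) = 3, u(5) = 15, u(6) = 12, u(7) = 15, u(8) = 3.
Since (u(7), u(8)) = (u(1), u(2)) = (15, 3) (two consecutive terms determine the rest), the sequence is eventually periodic: after a pre-period of length 1 it cycles with period 6.
For j ≥ 1, u(j) depends only on (j - 1) mod 6. (36 - 1) mod 6 = 5, so u(36) = u(6) = 12.

12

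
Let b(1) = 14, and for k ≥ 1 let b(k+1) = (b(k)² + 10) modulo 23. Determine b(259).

12

Listing terms: b(1) = 14,  b(2) = 22,  b(3) = 11,  b(4) = 16,  b(5) = 13,  b(6) = 18,  b(7) = 12,  b(8) = 16.
Since b(8) = b(4) = 16, the sequence is eventually periodic: after a pre-period of length 3 it cycles with period 4.
For k ≥ 4, b(k) depends only on (k - 4) mod 4. (259 - 4) mod 4 = 3, so b(259) = b(7) = 12.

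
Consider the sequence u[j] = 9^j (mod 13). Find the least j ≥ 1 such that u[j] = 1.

3

Listing terms: u[0] = 1,  u[1] = 9,  u[2] = 3,  u[3] = 1.
Since u[3] = u[0] = 1, the sequence is periodic with period 3.
The value 1 next appears (with j ≥ 1) at u[3].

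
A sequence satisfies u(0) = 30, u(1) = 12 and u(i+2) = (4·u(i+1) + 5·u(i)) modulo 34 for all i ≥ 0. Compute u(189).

We have u(0) = 30, u(1) = 12, u(2) = 28, u(3) = 2, u(4) = 12, u(5) = 24, u(6) = 20, u(7) = 30, u(8) = 16, u(9) = 10, u(10) = 18, u(11) = 20, u(12) = 0, u(13) = 32, u(14) = 26, u(15) = 26, u(16) = 30, u(17) = 12.
The sequence repeats with period 16.
So u(189) = u(0 + ((189-0) mod 16)) = u(13) = 32.

32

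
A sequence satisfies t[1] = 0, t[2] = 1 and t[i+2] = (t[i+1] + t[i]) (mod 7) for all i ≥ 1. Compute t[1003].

6

We have t[1] = 0,  t[2] = 1,  t[3] = 1,  t[4] = 2,  t[5] = 3,  t[6] = 5,  t[7] = 1,  t[8] = 6,  t[9] = 0,  t[10] = 6,  t[11] = 6,  t[12] = 5,  t[13] = 4,  t[14] = 2,  t[15] = 6,  t[16] = 1,  t[17] = 0,  t[18] = 1.
The sequence repeats with period 16.
So t[1003] = t[1 + ((1003-1) mod 16)] = t[11] = 6.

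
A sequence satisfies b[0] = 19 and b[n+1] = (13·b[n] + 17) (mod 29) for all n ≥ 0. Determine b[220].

11

We have b[0] = 19; b[1] = 3; b[2] = 27; b[3] = 20; b[4] = 16; b[5] = 22; b[6] = 13; b[7] = 12; b[8] = 28; b[9] = 4; b[10] = 11; b[11] = 15; b[12] = 9; b[13] = 18; b[14] = 19.
The sequence repeats with period 14.
So b[220] = b[0 + ((220-0) mod 14)] = b[10] = 11.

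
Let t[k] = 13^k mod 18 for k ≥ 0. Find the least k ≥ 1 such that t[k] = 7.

2

We have t[0] = 1,  t[1] = 13,  t[2] = 7,  t[3] = 1.
The sequence repeats with period 3.
The value 7 first appears (with k ≥ 1) at t[2].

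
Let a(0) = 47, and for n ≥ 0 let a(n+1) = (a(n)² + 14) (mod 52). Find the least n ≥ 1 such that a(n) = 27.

2

Listing terms: a(0) = 47; a(1) = 39; a(2) = 27; a(3) = 15; a(4) = 31; a(5) = 39.
Since a(5) = a(1) = 39, the sequence is eventually periodic: after a pre-period of length 1 it cycles with period 4.
The value 27 first appears (with n ≥ 1) at a(2).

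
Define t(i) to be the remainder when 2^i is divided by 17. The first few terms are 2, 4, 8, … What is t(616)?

1

t(1) = 2; t(2) = 4; t(3) = 8; t(4) = 16; t(5) = 15; t(6) = 13; t(7) = 9; t(8) = 1; t(9) = 2.
Since t(9) = t(1) = 2, the sequence is periodic with period 8.
(616 - 1) mod 8 = 7, so t(616) = t(8) = 1.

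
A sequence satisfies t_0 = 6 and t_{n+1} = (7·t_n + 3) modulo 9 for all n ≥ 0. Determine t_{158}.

3

Listing terms: t_0 = 6,  t_1 = 0,  t_2 = 3,  t_3 = 6.
Since t_3 = t_0 = 6, the sequence is periodic with period 3.
So t_{158} = t_{0 + ((158-0) mod 3)} = t_2 = 3.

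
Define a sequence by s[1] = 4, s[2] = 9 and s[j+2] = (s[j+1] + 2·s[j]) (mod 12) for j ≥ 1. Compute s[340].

11

s[1] = 4,  s[2] = 9,  s[3] = 5,  s[4] = 11,  s[5] = 9,  s[6] = 7,  s[7] = 1,  s[8] = 3,  s[9] = 5,  s[10] = 11.
Since (s[9], s[10]) = (s[3], s[4]) = (5, 11) (two consecutive terms determine the rest), the sequence is eventually periodic: after a pre-period of length 2 it cycles with period 6.
For j ≥ 3, s[j] depends only on (j - 3) mod 6. (340 - 3) mod 6 = 1, so s[340] = s[4] = 11.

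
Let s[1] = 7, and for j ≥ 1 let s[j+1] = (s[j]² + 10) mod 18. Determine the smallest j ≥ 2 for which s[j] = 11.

Computing terms: s[1] = 7; s[2] = 5; s[3] = 17; s[4] = 11; s[5] = 5.
Since s[5] = s[2] = 5, the sequence is eventually periodic: after a pre-period of length 1 it cycles with period 3.
The value 11 first appears (with j ≥ 2) at s[4].

4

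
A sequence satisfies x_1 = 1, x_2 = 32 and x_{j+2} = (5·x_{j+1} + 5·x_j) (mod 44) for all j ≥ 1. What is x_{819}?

Computing terms: x_1 = 1, x_2 = 32, x_3 = 33, x_4 = 17, x_5 = 30, x_6 = 15, x_7 = 5, x_8 = 12, x_9 = 41, x_{10} = 1, x_{11} = 34, x_{12} = 43, x_{13} = 33, x_{14} = 28, x_{15} = 41, x_{16} = 37, x_{17} = 38, x_{18} = 23, x_{19} = 41, x_{20} = 12, x_{21} = 1, x_{22} = 21, x_{23} = 22, x_{24} = 39, x_{25} = 41, x_{26} = 4, x_{27} = 5, x_{28} = 1, x_{29} = 30, x_{30} = 23, x_{31} = 1, x_{32} = 32.
Since (x_{31}, x_{32}) = (x_1, x_2) = (1, 32) (two consecutive terms determine the rest), the sequence is periodic with period 30.
So x_{819} = x_{1 + ((819-1) mod 30)} = x_9 = 41.

41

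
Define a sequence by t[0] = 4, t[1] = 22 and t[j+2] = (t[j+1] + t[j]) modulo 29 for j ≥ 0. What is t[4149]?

6

We have t[0] = 4, t[1] = 22, t[2] = 26, t[3] = 19, t[4] = 16, t[5] = 6, t[6] = 22, t[7] = 28, t[8] = 21, t[9] = 20, t[10] = 12, t[11] = 3, t[12] = 15, t[13] = 18, t[14] = 4, t[15] = 22.
Since (t[14], t[15]) = (t[0], t[1]) = (4, 22) (two consecutive terms determine the rest), the sequence is periodic with period 14.
So t[4149] = t[0 + ((4149-0) mod 14)] = t[5] = 6.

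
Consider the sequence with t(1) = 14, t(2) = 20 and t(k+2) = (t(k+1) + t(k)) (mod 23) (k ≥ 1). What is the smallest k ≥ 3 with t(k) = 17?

24

Listing terms: t(1) = 14,  t(2) = 20,  t(3) = 11,  t(4) = 8,  t(5) = 19,  t(6) = 4,  t(7) = 0,  t(8) = 4,  t(9) = 4,  t(10) = 8,  t(11) = 12,  t(12) = 20,  t(13) = 9,  t(14) = 6,  t(15) = 15,  t(16) = 21,  t(17) = 13,  t(18) = 11,  t(19) = 1,  t(20) = 12,  t(21) = 13,  t(22) = 2,  t(23) = 15,  t(24) = 17,  t(25) = 9,  t(26) = 3,  t(27) = 12,  t(28) = 15,  t(29) = 4,  t(30) = 19,  t(31) = 0,  t(32) = 19,  t(33) = 19,  t(34) = 15,  t(35) = 11,  t(36) = 3,  t(37) = 14,  t(38) = 17,  t(39) = 8,  t(40) = 2,  t(41) = 10,  t(42) = 12,  t(43) = 22,  t(44) = 11,  t(45) = 10,  t(46) = 21,  t(47) = 8,  t(48) = 6,  t(49) = 14,  t(50) = 20.
The sequence repeats with period 48.
The value 17 first appears (with k ≥ 3) at t(24).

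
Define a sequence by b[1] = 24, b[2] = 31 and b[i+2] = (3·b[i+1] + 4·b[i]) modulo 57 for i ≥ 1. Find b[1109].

0

Listing terms: b[1] = 24, b[2] = 31, b[3] = 18, b[4] = 7, b[5] = 36, b[6] = 22, b[7] = 39, b[8] = 34, b[9] = 30, b[10] = 55, b[11] = 0, b[12] = 49, b[13] = 33, b[14] = 10, b[15] = 48, b[16] = 13, b[17] = 3, b[18] = 4, b[19] = 24, b[20] = 31.
The sequence repeats with period 18.
So b[1109] = b[1 + ((1109-1) mod 18)] = b[11] = 0.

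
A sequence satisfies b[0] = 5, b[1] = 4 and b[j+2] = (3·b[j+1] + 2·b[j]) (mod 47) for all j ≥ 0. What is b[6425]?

24

We have b[0] = 5; b[1] = 4; b[2] = 22; b[3] = 27; b[4] = 31; b[5] = 6; b[6] = 33; b[7] = 17; b[8] = 23; b[9] = 9; b[10] = 26; b[11] = 2; b[12] = 11; b[13] = 37; b[14] = 39; b[15] = 3; b[16] = 40; b[17] = 32; b[18] = 35; b[19] = 28; b[20] = 13; b[21] = 1; b[22] = 29; b[23] = 42; b[24] = 43; b[25] = 25; b[26] = 20; b[27] = 16; b[28] = 41; b[29] = 14; b[30] = 30; b[31] = 24; b[32] = 38; b[33] = 21; b[34] = 45; b[35] = 36; b[36] = 10; b[37] = 8; b[38] = 44; b[39] = 7; b[40] = 15; b[41] = 12; b[42] = 19; b[43] = 34; b[44] = 46; b[45] = 18; b[46] = 5; b[47] = 4.
The sequence repeats with period 46.
So b[6425] = b[0 + ((6425-0) mod 46)] = b[31] = 24.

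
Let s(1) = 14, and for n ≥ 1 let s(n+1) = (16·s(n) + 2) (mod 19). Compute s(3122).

Computing terms: s(1) = 14; s(2) = 17; s(3) = 8; s(4) = 16; s(5) = 11; s(6) = 7; s(7) = 0; s(8) = 2; s(9) = 15; s(10) = 14.
Since s(10) = s(1) = 14, the sequence is periodic with period 9.
So s(3122) = s(1 + ((3122-1) mod 9)) = s(8) = 2.

2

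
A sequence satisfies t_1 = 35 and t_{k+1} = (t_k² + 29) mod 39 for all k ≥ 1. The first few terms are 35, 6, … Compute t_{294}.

3

Listing terms: t_1 = 35,  t_2 = 6,  t_3 = 26,  t_4 = 3,  t_5 = 38,  t_6 = 30,  t_7 = 32,  t_8 = 0,  t_9 = 29,  t_{10} = 12,  t_{11} = 17,  t_{12} = 6.
Since t_{12} = t_2 = 6, the sequence is eventually periodic: after a pre-period of length 1 it cycles with period 10.
For k ≥ 2, t_k depends only on (k - 2) mod 10. (294 - 2) mod 10 = 2, so t_{294} = t_4 = 3.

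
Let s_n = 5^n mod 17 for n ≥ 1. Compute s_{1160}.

16

We have s_1 = 5,  s_2 = 8,  s_3 = 6,  s_4 = 13,  s_5 = 14,  s_6 = 2,  s_7 = 10,  s_8 = 16,  s_9 = 12,  s_{10} = 9,  s_{11} = 11,  s_{12} = 4,  s_{13} = 3,  s_{14} = 15,  s_{15} = 7,  s_{16} = 1,  s_{17} = 5.
The sequence repeats with period 16.
(1160 - 1) mod 16 = 7, so s_{1160} = s_8 = 16.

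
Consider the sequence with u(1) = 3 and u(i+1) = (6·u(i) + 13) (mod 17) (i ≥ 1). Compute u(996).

0

Computing terms: u(1) = 3,  u(2) = 14,  u(3) = 12,  u(4) = 0,  u(5) = 13,  u(6) = 6,  u(7) = 15,  u(8) = 1,  u(9) = 2,  u(10) = 8,  u(11) = 10,  u(12) = 5,  u(13) = 9,  u(14) = 16,  u(15) = 7,  u(16) = 4,  u(17) = 3.
Since u(17) = u(1) = 3, the sequence is periodic with period 16.
(996 - 1) mod 16 = 3, so u(996) = u(4) = 0.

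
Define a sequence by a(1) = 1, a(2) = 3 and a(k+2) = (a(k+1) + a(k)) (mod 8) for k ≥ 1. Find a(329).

Computing terms: a(1) = 1, a(2) = 3, a(3) = 4, a(4) = 7, a(5) = 3, a(6) = 2, a(7) = 5, a(8) = 7, a(9) = 4, a(10) = 3, a(11) = 7, a(12) = 2, a(13) = 1, a(14) = 3.
Since (a(13), a(14)) = (a(1), a(2)) = (1, 3) (two consecutive terms determine the rest), the sequence is periodic with period 12.
(329 - 1) mod 12 = 4, so a(329) = a(5) = 3.

3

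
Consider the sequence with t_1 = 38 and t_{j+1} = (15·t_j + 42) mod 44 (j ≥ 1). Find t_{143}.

t_1 = 38,  t_2 = 40,  t_3 = 26,  t_4 = 36,  t_5 = 10,  t_6 = 16,  t_7 = 18,  t_8 = 4,  t_9 = 14,  t_{10} = 32,  t_{11} = 38.
The sequence repeats with period 10.
(143 - 1) mod 10 = 2, so t_{143} = t_3 = 26.

26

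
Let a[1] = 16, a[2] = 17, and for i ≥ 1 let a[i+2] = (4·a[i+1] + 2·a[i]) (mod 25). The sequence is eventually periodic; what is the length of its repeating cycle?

a[1] = 16,  a[2] = 17,  a[3] = 0,  a[4] = 9,  a[5] = 11,  a[6] = 12,  a[7] = 20,  a[8] = 4,  a[9] = 6,  a[10] = 7,  a[11] = 15,  a[12] = 24,  a[13] = 1,  a[14] = 2,  a[15] = 10,  a[16] = 19,  a[17] = 21,  a[18] = 22,  a[19] = 5,  a[20] = 14,  a[21] = 16,  a[22] = 17.
The sequence repeats with period 20.

20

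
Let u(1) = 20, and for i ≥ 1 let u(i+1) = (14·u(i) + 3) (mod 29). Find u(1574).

25

We have u(1) = 20,  u(2) = 22,  u(3) = 21,  u(4) = 7,  u(5) = 14,  u(6) = 25,  u(7) = 5,  u(8) = 15,  u(9) = 10,  u(10) = 27,  u(11) = 4,  u(12) = 1,  u(13) = 17,  u(14) = 9,  u(15) = 13,  u(16) = 11,  u(17) = 12,  u(18) = 26,  u(19) = 19,  u(20) = 8,  u(21) = 28,  u(22) = 18,  u(23) = 23,  u(24) = 6,  u(25) = 0,  u(26) = 3,  u(27) = 16,  u(28) = 24,  u(29) = 20.
Since u(29) = u(1) = 20, the sequence is periodic with period 28.
So u(1574) = u(1 + ((1574-1) mod 28)) = u(6) = 25.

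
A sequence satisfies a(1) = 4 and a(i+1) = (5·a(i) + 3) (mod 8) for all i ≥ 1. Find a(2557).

0

We have a(1) = 4, a(2) = 7, a(3) = 6, a(4) = 1, a(5) = 0, a(6) = 3, a(7) = 2, a(8) = 5, a(9) = 4.
Since a(9) = a(1) = 4, the sequence is periodic with period 8.
So a(2557) = a(1 + ((2557-1) mod 8)) = a(5) = 0.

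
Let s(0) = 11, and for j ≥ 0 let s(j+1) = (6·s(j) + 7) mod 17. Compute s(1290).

1

s(0) = 11, s(1) = 5, s(2) = 3, s(3) = 8, s(4) = 4, s(5) = 14, s(6) = 6, s(7) = 9, s(8) = 10, s(9) = 16, s(10) = 1, s(11) = 13, s(12) = 0, s(13) = 7, s(14) = 15, s(15) = 12, s(16) = 11.
The sequence repeats with period 16.
(1290 - 0) mod 16 = 10, so s(1290) = s(10) = 1.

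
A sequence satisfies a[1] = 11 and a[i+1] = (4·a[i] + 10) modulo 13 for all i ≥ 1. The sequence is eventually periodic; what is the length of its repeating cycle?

Listing terms: a[1] = 11, a[2] = 2, a[3] = 5, a[4] = 4, a[5] = 0, a[6] = 10, a[7] = 11.
The sequence repeats with period 6.

6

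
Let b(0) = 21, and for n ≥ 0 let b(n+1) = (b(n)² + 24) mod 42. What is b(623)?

Listing terms: b(0) = 21, b(1) = 3, b(2) = 33, b(3) = 21.
The sequence repeats with period 3.
So b(623) = b(0 + ((623-0) mod 3)) = b(2) = 33.

33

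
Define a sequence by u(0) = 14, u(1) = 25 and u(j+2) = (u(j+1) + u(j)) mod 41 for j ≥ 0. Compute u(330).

6

Computing terms: u(0) = 14,  u(1) = 25,  u(2) = 39,  u(3) = 23,  u(4) = 21,  u(5) = 3,  u(6) = 24,  u(7) = 27,  u(8) = 10,  u(9) = 37,  u(10) = 6,  u(11) = 2,  u(12) = 8,  u(13) = 10,  u(14) = 18,  u(15) = 28,  u(16) = 5,  u(17) = 33,  u(18) = 38,  u(19) = 30,  u(20) = 27,  u(21) = 16,  u(22) = 2,  u(23) = 18,  u(24) = 20,  u(25) = 38,  u(26) = 17,  u(27) = 14,  u(28) = 31,  u(29) = 4,  u(30) = 35,  u(31) = 39,  u(32) = 33,  u(33) = 31,  u(34) = 23,  u(35) = 13,  u(36) = 36,  u(37) = 8,  u(38) = 3,  u(39) = 11,  u(40) = 14,  u(41) = 25.
Since (u(40), u(41)) = (u(0), u(1)) = (14, 25) (two consecutive terms determine the rest), the sequence is periodic with period 40.
So u(330) = u(0 + ((330-0) mod 40)) = u(10) = 6.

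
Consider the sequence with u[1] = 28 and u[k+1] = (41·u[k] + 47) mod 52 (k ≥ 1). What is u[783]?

Computing terms: u[1] = 28,  u[2] = 51,  u[3] = 6,  u[4] = 33,  u[5] = 48,  u[6] = 39,  u[7] = 34,  u[8] = 37,  u[9] = 4,  u[10] = 3,  u[11] = 14,  u[12] = 49,  u[13] = 28.
Since u[13] = u[1] = 28, the sequence is periodic with period 12.
So u[783] = u[1 + ((783-1) mod 12)] = u[3] = 6.

6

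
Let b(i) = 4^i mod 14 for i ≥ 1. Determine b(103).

Listing terms: b(1) = 4; b(2) = 2; b(3) = 8; b(4) = 4.
The sequence repeats with period 3.
So b(103) = b(1 + ((103-1) mod 3)) = b(1) = 4.

4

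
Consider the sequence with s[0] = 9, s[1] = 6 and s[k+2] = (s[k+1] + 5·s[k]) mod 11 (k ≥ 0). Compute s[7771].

3

s[0] = 9, s[1] = 6, s[2] = 7, s[3] = 4, s[4] = 6, s[5] = 4, s[6] = 1, s[7] = 10, s[8] = 4, s[9] = 10, s[10] = 8, s[11] = 3, s[12] = 10, s[13] = 3, s[14] = 9, s[15] = 2, s[16] = 3, s[17] = 2, s[18] = 6, s[19] = 5, s[20] = 2, s[21] = 5, s[22] = 4, s[23] = 7, s[24] = 5, s[25] = 7, s[26] = 10, s[27] = 1, s[28] = 7, s[29] = 1, s[30] = 3, s[31] = 8, s[32] = 1, s[33] = 8, s[34] = 2, s[35] = 9, s[36] = 8, s[37] = 9, s[38] = 5, s[39] = 6, s[40] = 9, s[41] = 6.
The sequence repeats with period 40.
So s[7771] = s[0 + ((7771-0) mod 40)] = s[11] = 3.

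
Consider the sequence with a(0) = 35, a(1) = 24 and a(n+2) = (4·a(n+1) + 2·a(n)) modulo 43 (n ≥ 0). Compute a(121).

a(0) = 35,  a(1) = 24,  a(2) = 37,  a(3) = 24,  a(4) = 41,  a(5) = 40,  a(6) = 27,  a(7) = 16,  a(8) = 32,  a(9) = 31,  a(10) = 16,  a(11) = 40,  a(12) = 20,  a(13) = 31,  a(14) = 35,  a(15) = 30,  a(16) = 18,  a(17) = 3,  a(18) = 5,  a(19) = 26,  a(20) = 28,  a(21) = 35,  a(22) = 24.
The sequence repeats with period 21.
So a(121) = a(0 + ((121-0) mod 21)) = a(16) = 18.

18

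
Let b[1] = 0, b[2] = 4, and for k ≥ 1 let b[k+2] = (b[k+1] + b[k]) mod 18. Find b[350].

Computing terms: b[1] = 0,  b[2] = 4,  b[3] = 4,  b[4] = 8,  b[5] = 12,  b[6] = 2,  b[7] = 14,  b[8] = 16,  b[9] = 12,  b[10] = 10,  b[11] = 4,  b[12] = 14,  b[13] = 0,  b[14] = 14,  b[15] = 14,  b[16] = 10,  b[17] = 6,  b[18] = 16,  b[19] = 4,  b[20] = 2,  b[21] = 6,  b[22] = 8,  b[23] = 14,  b[24] = 4,  b[25] = 0,  b[26] = 4.
Since (b[25], b[26]) = (b[1], b[2]) = (0, 4) (two consecutive terms determine the rest), the sequence is periodic with period 24.
So b[350] = b[1 + ((350-1) mod 24)] = b[14] = 14.

14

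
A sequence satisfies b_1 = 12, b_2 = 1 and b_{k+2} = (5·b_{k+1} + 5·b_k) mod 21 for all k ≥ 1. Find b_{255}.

Listing terms: b_1 = 12; b_2 = 1; b_3 = 2; b_4 = 15; b_5 = 1; b_6 = 17; b_7 = 6; b_8 = 10; b_9 = 17; b_{10} = 9; b_{11} = 4; b_{12} = 2; b_{13} = 9; b_{14} = 13; b_{15} = 5; b_{16} = 6; b_{17} = 13; b_{18} = 11; b_{19} = 15; b_{20} = 4; b_{21} = 11; b_{22} = 12; b_{23} = 10; b_{24} = 5; b_{25} = 12; b_{26} = 1.
Since (b_{25}, b_{26}) = (b_1, b_2) = (12, 1) (two consecutive terms determine the rest), the sequence is periodic with period 24.
(255 - 1) mod 24 = 14, so b_{255} = b_{15} = 5.

5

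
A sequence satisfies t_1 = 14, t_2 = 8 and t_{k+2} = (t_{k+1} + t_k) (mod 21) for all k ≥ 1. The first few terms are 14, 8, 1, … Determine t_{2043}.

13

Computing terms: t_1 = 14; t_2 = 8; t_3 = 1; t_4 = 9; t_5 = 10; t_6 = 19; t_7 = 8; t_8 = 6; t_9 = 14; t_{10} = 20; t_{11} = 13; t_{12} = 12; t_{13} = 4; t_{14} = 16; t_{15} = 20; t_{16} = 15; t_{17} = 14; t_{18} = 8.
The sequence repeats with period 16.
So t_{2043} = t_{1 + ((2043-1) mod 16)} = t_{11} = 13.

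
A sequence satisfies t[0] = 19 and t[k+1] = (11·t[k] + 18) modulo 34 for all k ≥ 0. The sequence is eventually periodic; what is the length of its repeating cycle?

16

Listing terms: t[0] = 19,  t[1] = 23,  t[2] = 33,  t[3] = 7,  t[4] = 27,  t[5] = 9,  t[6] = 15,  t[7] = 13,  t[8] = 25,  t[9] = 21,  t[10] = 11,  t[11] = 3,  t[12] = 17,  t[13] = 1,  t[14] = 29,  t[15] = 31,  t[16] = 19.
The sequence repeats with period 16.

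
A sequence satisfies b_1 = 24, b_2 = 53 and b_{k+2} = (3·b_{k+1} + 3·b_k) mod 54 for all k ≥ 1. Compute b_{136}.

0

Computing terms: b_1 = 24; b_2 = 53; b_3 = 15; b_4 = 42; b_5 = 9; b_6 = 45; b_7 = 0; b_8 = 27; b_9 = 27; b_{10} = 0; b_{11} = 27.
Since (b_{10}, b_{11}) = (b_7, b_8) = (0, 27) (two consecutive terms determine the rest), the sequence is eventually periodic: after a pre-period of length 6 it cycles with period 3.
For k ≥ 7, b_k depends only on (k - 7) mod 3. (136 - 7) mod 3 = 0, so b_{136} = b_7 = 0.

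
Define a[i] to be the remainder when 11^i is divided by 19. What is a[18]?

1

Computing terms: a[0] = 1; a[1] = 11; a[2] = 7; a[3] = 1.
Since a[3] = a[0] = 1, the sequence is periodic with period 3.
(18 - 0) mod 3 = 0, so a[18] = a[0] = 1.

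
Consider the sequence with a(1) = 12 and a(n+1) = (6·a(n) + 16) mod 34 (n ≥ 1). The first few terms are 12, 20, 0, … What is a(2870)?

We have a(1) = 12, a(2) = 20, a(3) = 0, a(4) = 16, a(5) = 10, a(6) = 8, a(7) = 30, a(8) = 26, a(9) = 2, a(10) = 28, a(11) = 14, a(12) = 32, a(13) = 4, a(14) = 6, a(15) = 18, a(16) = 22, a(17) = 12.
The sequence repeats with period 16.
So a(2870) = a(1 + ((2870-1) mod 16)) = a(6) = 8.

8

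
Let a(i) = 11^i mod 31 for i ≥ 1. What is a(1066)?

20

We have a(1) = 11, a(2) = 28, a(3) = 29, a(4) = 9, a(5) = 6, a(6) = 4, a(7) = 13, a(8) = 19, a(9) = 23, a(10) = 5, a(11) = 24, a(12) = 16, a(13) = 21, a(14) = 14, a(15) = 30, a(16) = 20, a(17) = 3, a(18) = 2, a(19) = 22, a(20) = 25, a(21) = 27, a(22) = 18, a(23) = 12, a(24) = 8, a(25) = 26, a(26) = 7, a(27) = 15, a(28) = 10, a(29) = 17, a(30) = 1, a(31) = 11.
The sequence repeats with period 30.
(1066 - 1) mod 30 = 15, so a(1066) = a(16) = 20.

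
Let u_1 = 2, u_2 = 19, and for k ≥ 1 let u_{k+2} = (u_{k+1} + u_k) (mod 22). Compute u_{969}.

We have u_1 = 2; u_2 = 19; u_3 = 21; u_4 = 18; u_5 = 17; u_6 = 13; u_7 = 8; u_8 = 21; u_9 = 7; u_{10} = 6; u_{11} = 13; u_{12} = 19; u_{13} = 10; u_{14} = 7; u_{15} = 17; u_{16} = 2; u_{17} = 19.
The sequence repeats with period 15.
So u_{969} = u_{1 + ((969-1) mod 15)} = u_9 = 7.

7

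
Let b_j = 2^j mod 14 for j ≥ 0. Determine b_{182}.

b_0 = 1,  b_1 = 2,  b_2 = 4,  b_3 = 8,  b_4 = 2.
Since b_4 = b_1 = 2, the sequence is eventually periodic: after a pre-period of length 1 it cycles with period 3.
For j ≥ 1, b_j depends only on (j - 1) mod 3. (182 - 1) mod 3 = 1, so b_{182} = b_2 = 4.

4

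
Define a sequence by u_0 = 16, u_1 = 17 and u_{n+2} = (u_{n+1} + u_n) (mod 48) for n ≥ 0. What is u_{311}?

1

u_0 = 16,  u_1 = 17,  u_2 = 33,  u_3 = 2,  u_4 = 35,  u_5 = 37,  u_6 = 24,  u_7 = 13,  u_8 = 37,  u_9 = 2,  u_{10} = 39,  u_{11} = 41,  u_{12} = 32,  u_{13} = 25,  u_{14} = 9,  u_{15} = 34,  u_{16} = 43,  u_{17} = 29,  u_{18} = 24,  u_{19} = 5,  u_{20} = 29,  u_{21} = 34,  u_{22} = 15,  u_{23} = 1,  u_{24} = 16,  u_{25} = 17.
The sequence repeats with period 24.
So u_{311} = u_{0 + ((311-0) mod 24)} = u_{23} = 1.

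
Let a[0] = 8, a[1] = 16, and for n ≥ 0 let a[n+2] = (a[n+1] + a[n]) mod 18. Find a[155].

a[0] = 8,  a[1] = 16,  a[2] = 6,  a[3] = 4,  a[4] = 10,  a[5] = 14,  a[6] = 6,  a[7] = 2,  a[8] = 8,  a[9] = 10,  a[10] = 0,  a[11] = 10,  a[12] = 10,  a[13] = 2,  a[14] = 12,  a[15] = 14,  a[16] = 8,  a[17] = 4,  a[18] = 12,  a[19] = 16,  a[20] = 10,  a[21] = 8,  a[22] = 0,  a[23] = 8,  a[24] = 8,  a[25] = 16.
The sequence repeats with period 24.
(155 - 0) mod 24 = 11, so a[155] = a[11] = 10.

10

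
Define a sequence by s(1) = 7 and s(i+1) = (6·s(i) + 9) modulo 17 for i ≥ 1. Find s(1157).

13

s(1) = 7; s(2) = 0; s(3) = 9; s(4) = 12; s(5) = 13; s(6) = 2; s(7) = 4; s(8) = 16; s(9) = 3; s(10) = 10; s(11) = 1; s(12) = 15; s(13) = 14; s(14) = 8; s(15) = 6; s(16) = 11; s(17) = 7.
The sequence repeats with period 16.
So s(1157) = s(1 + ((1157-1) mod 16)) = s(5) = 13.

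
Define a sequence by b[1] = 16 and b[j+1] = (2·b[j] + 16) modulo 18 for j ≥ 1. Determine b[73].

16

b[1] = 16, b[2] = 12, b[3] = 4, b[4] = 6, b[5] = 10, b[6] = 0, b[7] = 16.
The sequence repeats with period 6.
So b[73] = b[1 + ((73-1) mod 6)] = b[1] = 16.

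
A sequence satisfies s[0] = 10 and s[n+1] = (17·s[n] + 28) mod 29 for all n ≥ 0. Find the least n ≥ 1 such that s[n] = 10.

Listing terms: s[0] = 10, s[1] = 24, s[2] = 1, s[3] = 16, s[4] = 10.
The sequence repeats with period 4.
The value 10 next appears (with n ≥ 1) at s[4].

4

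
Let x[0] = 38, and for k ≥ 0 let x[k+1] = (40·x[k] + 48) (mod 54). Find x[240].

38

Computing terms: x[0] = 38,  x[1] = 2,  x[2] = 20,  x[3] = 38.
Since x[3] = x[0] = 38, the sequence is periodic with period 3.
(240 - 0) mod 3 = 0, so x[240] = x[0] = 38.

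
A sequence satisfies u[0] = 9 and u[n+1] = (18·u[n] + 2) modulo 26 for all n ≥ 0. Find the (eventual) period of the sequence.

4

u[0] = 9, u[1] = 8, u[2] = 16, u[3] = 4, u[4] = 22, u[5] = 8.
Since u[5] = u[1] = 8, the sequence is eventually periodic: after a pre-period of length 1 it cycles with period 4.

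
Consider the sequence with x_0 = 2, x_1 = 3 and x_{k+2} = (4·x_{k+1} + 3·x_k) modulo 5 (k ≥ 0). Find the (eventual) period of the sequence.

Computing terms: x_0 = 2; x_1 = 3; x_2 = 3; x_3 = 1; x_4 = 3; x_5 = 0; x_6 = 4; x_7 = 1; x_8 = 1; x_9 = 2; x_{10} = 1; x_{11} = 0; x_{12} = 3; x_{13} = 2; x_{14} = 2; x_{15} = 4; x_{16} = 2; x_{17} = 0; x_{18} = 1; x_{19} = 4; x_{20} = 4; x_{21} = 3; x_{22} = 4; x_{23} = 0; x_{24} = 2; x_{25} = 3.
The sequence repeats with period 24.

24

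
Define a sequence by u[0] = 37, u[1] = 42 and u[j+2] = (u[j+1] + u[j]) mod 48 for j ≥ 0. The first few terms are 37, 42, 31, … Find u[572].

11

We have u[0] = 37; u[1] = 42; u[2] = 31; u[3] = 25; u[4] = 8; u[5] = 33; u[6] = 41; u[7] = 26; u[8] = 19; u[9] = 45; u[10] = 16; u[11] = 13; u[12] = 29; u[13] = 42; u[14] = 23; u[15] = 17; u[16] = 40; u[17] = 9; u[18] = 1; u[19] = 10; u[20] = 11; u[21] = 21; u[22] = 32; u[23] = 5; u[24] = 37; u[25] = 42.
Since (u[24], u[25]) = (u[0], u[1]) = (37, 42) (two consecutive terms determine the rest), the sequence is periodic with period 24.
So u[572] = u[0 + ((572-0) mod 24)] = u[20] = 11.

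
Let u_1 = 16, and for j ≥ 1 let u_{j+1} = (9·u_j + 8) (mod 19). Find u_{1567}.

16

Computing terms: u_1 = 16,  u_2 = 0,  u_3 = 8,  u_4 = 4,  u_5 = 6,  u_6 = 5,  u_7 = 15,  u_8 = 10,  u_9 = 3,  u_{10} = 16.
Since u_{10} = u_1 = 16, the sequence is periodic with period 9.
(1567 - 1) mod 9 = 0, so u_{1567} = u_1 = 16.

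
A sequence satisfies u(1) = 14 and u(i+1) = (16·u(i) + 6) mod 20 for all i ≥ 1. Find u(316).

14

Computing terms: u(1) = 14, u(2) = 10, u(3) = 6, u(4) = 2, u(5) = 18, u(6) = 14.
The sequence repeats with period 5.
(316 - 1) mod 5 = 0, so u(316) = u(1) = 14.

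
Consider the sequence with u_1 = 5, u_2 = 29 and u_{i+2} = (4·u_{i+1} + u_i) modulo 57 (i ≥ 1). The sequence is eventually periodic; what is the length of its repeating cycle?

24

We have u_1 = 5, u_2 = 29, u_3 = 7, u_4 = 0, u_5 = 7, u_6 = 28, u_7 = 5, u_8 = 48, u_9 = 26, u_{10} = 38, u_{11} = 7, u_{12} = 9, u_{13} = 43, u_{14} = 10, u_{15} = 26, u_{16} = 0, u_{17} = 26, u_{18} = 47, u_{19} = 43, u_{20} = 48, u_{21} = 7, u_{22} = 19, u_{23} = 26, u_{24} = 9, u_{25} = 5, u_{26} = 29.
The sequence repeats with period 24.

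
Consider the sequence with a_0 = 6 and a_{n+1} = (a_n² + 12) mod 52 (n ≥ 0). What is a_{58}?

8

We have a_0 = 6, a_1 = 48, a_2 = 28, a_3 = 16, a_4 = 8, a_5 = 24, a_6 = 16.
Since a_6 = a_3 = 16, the sequence is eventually periodic: after a pre-period of length 3 it cycles with period 3.
For n ≥ 3, a_n depends only on (n - 3) mod 3. (58 - 3) mod 3 = 1, so a_{58} = a_4 = 8.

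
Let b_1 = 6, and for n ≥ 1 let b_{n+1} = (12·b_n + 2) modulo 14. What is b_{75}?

Computing terms: b_1 = 6; b_2 = 4; b_3 = 8; b_4 = 0; b_5 = 2; b_6 = 12; b_7 = 6.
The sequence repeats with period 6.
So b_{75} = b_{1 + ((75-1) mod 6)} = b_3 = 8.

8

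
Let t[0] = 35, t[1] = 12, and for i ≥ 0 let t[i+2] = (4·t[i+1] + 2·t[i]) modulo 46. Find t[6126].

Listing terms: t[0] = 35,  t[1] = 12,  t[2] = 26,  t[3] = 36,  t[4] = 12,  t[5] = 28,  t[6] = 44,  t[7] = 2,  t[8] = 4,  t[9] = 20,  t[10] = 42,  t[11] = 24,  t[12] = 42,  t[13] = 32,  t[14] = 28,  t[15] = 38,  t[16] = 24,  t[17] = 34,  t[18] = 0,  t[19] = 22,  t[20] = 42,  t[21] = 28,  t[22] = 12,  t[23] = 12,  t[24] = 26.
Since (t[23], t[24]) = (t[1], t[2]) = (12, 26) (two consecutive terms determine the rest), the sequence is eventually periodic: after a pre-period of length 1 it cycles with period 22.
For i ≥ 1, t[i] depends only on (i - 1) mod 22. (6126 - 1) mod 22 = 9, so t[6126] = t[10] = 42.

42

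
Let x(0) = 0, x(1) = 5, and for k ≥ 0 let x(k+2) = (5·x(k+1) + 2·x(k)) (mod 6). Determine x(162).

3

Listing terms: x(0) = 0, x(1) = 5, x(2) = 1, x(3) = 3, x(4) = 5, x(5) = 1.
Since (x(4), x(5)) = (x(1), x(2)) = (5, 1) (two consecutive terms determine the rest), the sequence is eventually periodic: after a pre-period of length 1 it cycles with period 3.
For k ≥ 1, x(k) depends only on (k - 1) mod 3. (162 - 1) mod 3 = 2, so x(162) = x(3) = 3.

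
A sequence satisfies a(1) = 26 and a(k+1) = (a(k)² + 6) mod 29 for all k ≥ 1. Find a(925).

26

Computing terms: a(1) = 26, a(2) = 15, a(3) = 28, a(4) = 7, a(5) = 26.
Since a(5) = a(1) = 26, the sequence is periodic with period 4.
So a(925) = a(1 + ((925-1) mod 4)) = a(1) = 26.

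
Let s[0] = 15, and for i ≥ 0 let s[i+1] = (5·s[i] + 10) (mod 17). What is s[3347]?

9

We have s[0] = 15, s[1] = 0, s[2] = 10, s[3] = 9, s[4] = 4, s[5] = 13, s[6] = 7, s[7] = 11, s[8] = 14, s[9] = 12, s[10] = 2, s[11] = 3, s[12] = 8, s[13] = 16, s[14] = 5, s[15] = 1, s[16] = 15.
The sequence repeats with period 16.
So s[3347] = s[0 + ((3347-0) mod 16)] = s[3] = 9.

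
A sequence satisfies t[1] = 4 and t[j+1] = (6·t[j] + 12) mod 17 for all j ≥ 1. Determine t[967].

8

t[1] = 4; t[2] = 2; t[3] = 7; t[4] = 3; t[5] = 13; t[6] = 5; t[7] = 8; t[8] = 9; t[9] = 15; t[10] = 0; t[11] = 12; t[12] = 16; t[13] = 6; t[14] = 14; t[15] = 11; t[16] = 10; t[17] = 4.
The sequence repeats with period 16.
So t[967] = t[1 + ((967-1) mod 16)] = t[7] = 8.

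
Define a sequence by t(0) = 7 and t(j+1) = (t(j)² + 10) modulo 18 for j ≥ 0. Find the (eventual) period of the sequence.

3

t(0) = 7; t(1) = 5; t(2) = 17; t(3) = 11; t(4) = 5.
Since t(4) = t(1) = 5, the sequence is eventually periodic: after a pre-period of length 1 it cycles with period 3.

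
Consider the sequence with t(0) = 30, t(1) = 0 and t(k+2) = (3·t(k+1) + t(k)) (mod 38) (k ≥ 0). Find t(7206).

Listing terms: t(0) = 30,  t(1) = 0,  t(2) = 30,  t(3) = 14,  t(4) = 34,  t(5) = 2,  t(6) = 2,  t(7) = 8,  t(8) = 26,  t(9) = 10,  t(10) = 18,  t(11) = 26,  t(12) = 20,  t(13) = 10,  t(14) = 12,  t(15) = 8,  t(16) = 36,  t(17) = 2,  t(18) = 4,  t(19) = 14,  t(20) = 8,  t(21) = 0,  t(22) = 8,  t(23) = 24,  t(24) = 4,  t(25) = 36,  t(26) = 36,  t(27) = 30,  t(28) = 12,  t(29) = 28,  t(30) = 20,  t(31) = 12,  t(32) = 18,  t(33) = 28,  t(34) = 26,  t(35) = 30,  t(36) = 2,  t(37) = 36,  t(38) = 34,  t(39) = 24,  t(40) = 30,  t(41) = 0.
The sequence repeats with period 40.
So t(7206) = t(0 + ((7206-0) mod 40)) = t(6) = 2.

2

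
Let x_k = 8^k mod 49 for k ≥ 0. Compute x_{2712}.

Listing terms: x_0 = 1,  x_1 = 8,  x_2 = 15,  x_3 = 22,  x_4 = 29,  x_5 = 36,  x_6 = 43,  x_7 = 1.
The sequence repeats with period 7.
So x_{2712} = x_{0 + ((2712-0) mod 7)} = x_3 = 22.

22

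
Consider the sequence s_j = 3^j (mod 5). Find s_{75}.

2

Computing terms: s_0 = 1; s_1 = 3; s_2 = 4; s_3 = 2; s_4 = 1.
Since s_4 = s_0 = 1, the sequence is periodic with period 4.
(75 - 0) mod 4 = 3, so s_{75} = s_3 = 2.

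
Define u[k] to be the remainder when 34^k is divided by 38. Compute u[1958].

36

Listing terms: u[0] = 1, u[1] = 34, u[2] = 16, u[3] = 12, u[4] = 28, u[5] = 2, u[6] = 30, u[7] = 32, u[8] = 24, u[9] = 18, u[10] = 4, u[11] = 22, u[12] = 26, u[13] = 10, u[14] = 36, u[15] = 8, u[16] = 6, u[17] = 14, u[18] = 20, u[19] = 34.
Since u[19] = u[1] = 34, the sequence is eventually periodic: after a pre-period of length 1 it cycles with period 18.
For k ≥ 1, u[k] depends only on (k - 1) mod 18. (1958 - 1) mod 18 = 13, so u[1958] = u[14] = 36.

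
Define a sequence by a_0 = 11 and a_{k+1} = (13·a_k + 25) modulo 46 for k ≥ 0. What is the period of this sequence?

22

Computing terms: a_0 = 11,  a_1 = 30,  a_2 = 1,  a_3 = 38,  a_4 = 13,  a_5 = 10,  a_6 = 17,  a_7 = 16,  a_8 = 3,  a_9 = 18,  a_{10} = 29,  a_{11} = 34,  a_{12} = 7,  a_{13} = 24,  a_{14} = 15,  a_{15} = 36,  a_{16} = 33,  a_{17} = 40,  a_{18} = 39,  a_{19} = 26,  a_{20} = 41,  a_{21} = 6,  a_{22} = 11.
Since a_{22} = a_0 = 11, the sequence is periodic with period 22.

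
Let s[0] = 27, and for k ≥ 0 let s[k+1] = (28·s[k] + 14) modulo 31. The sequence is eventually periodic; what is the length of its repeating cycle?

15

We have s[0] = 27, s[1] = 26, s[2] = 29, s[3] = 20, s[4] = 16, s[5] = 28, s[6] = 23, s[7] = 7, s[8] = 24, s[9] = 4, s[10] = 2, s[11] = 8, s[12] = 21, s[13] = 13, s[14] = 6, s[15] = 27.
Since s[15] = s[0] = 27, the sequence is periodic with period 15.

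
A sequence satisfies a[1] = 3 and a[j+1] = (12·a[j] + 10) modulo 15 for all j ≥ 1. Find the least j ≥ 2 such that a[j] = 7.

3

We have a[1] = 3; a[2] = 1; a[3] = 7; a[4] = 4; a[5] = 13; a[6] = 1.
Since a[6] = a[2] = 1, the sequence is eventually periodic: after a pre-period of length 1 it cycles with period 4.
The value 7 first appears (with j ≥ 2) at a[3].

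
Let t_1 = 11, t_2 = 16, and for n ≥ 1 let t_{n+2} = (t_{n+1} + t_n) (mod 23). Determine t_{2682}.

Computing terms: t_1 = 11,  t_2 = 16,  t_3 = 4,  t_4 = 20,  t_5 = 1,  t_6 = 21,  t_7 = 22,  t_8 = 20,  t_9 = 19,  t_{10} = 16,  t_{11} = 12,  t_{12} = 5,  t_{13} = 17,  t_{14} = 22,  t_{15} = 16,  t_{16} = 15,  t_{17} = 8,  t_{18} = 0,  t_{19} = 8,  t_{20} = 8,  t_{21} = 16,  t_{22} = 1,  t_{23} = 17,  t_{24} = 18,  t_{25} = 12,  t_{26} = 7,  t_{27} = 19,  t_{28} = 3,  t_{29} = 22,  t_{30} = 2,  t_{31} = 1,  t_{32} = 3,  t_{33} = 4,  t_{34} = 7,  t_{35} = 11,  t_{36} = 18,  t_{37} = 6,  t_{38} = 1,  t_{39} = 7,  t_{40} = 8,  t_{41} = 15,  t_{42} = 0,  t_{43} = 15,  t_{44} = 15,  t_{45} = 7,  t_{46} = 22,  t_{47} = 6,  t_{48} = 5,  t_{49} = 11,  t_{50} = 16.
The sequence repeats with period 48.
So t_{2682} = t_{1 + ((2682-1) mod 48)} = t_{42} = 0.

0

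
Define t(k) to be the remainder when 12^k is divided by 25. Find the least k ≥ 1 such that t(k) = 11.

We have t(0) = 1,  t(1) = 12,  t(2) = 19,  t(3) = 3,  t(4) = 11,  t(5) = 7,  t(6) = 9,  t(7) = 8,  t(8) = 21,  t(9) = 2,  t(10) = 24,  t(11) = 13,  t(12) = 6,  t(13) = 22,  t(14) = 14,  t(15) = 18,  t(16) = 16,  t(17) = 17,  t(18) = 4,  t(19) = 23,  t(20) = 1.
The sequence repeats with period 20.
The value 11 first appears (with k ≥ 1) at t(4).

4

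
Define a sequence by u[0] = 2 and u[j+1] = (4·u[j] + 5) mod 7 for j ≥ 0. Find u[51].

Listing terms: u[0] = 2; u[1] = 6; u[2] = 1; u[3] = 2.
Since u[3] = u[0] = 2, the sequence is periodic with period 3.
(51 - 0) mod 3 = 0, so u[51] = u[0] = 2.

2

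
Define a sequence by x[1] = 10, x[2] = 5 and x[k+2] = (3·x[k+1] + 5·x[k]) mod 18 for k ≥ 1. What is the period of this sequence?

12

x[1] = 10,  x[2] = 5,  x[3] = 11,  x[4] = 4,  x[5] = 13,  x[6] = 5,  x[7] = 8,  x[8] = 13,  x[9] = 7,  x[10] = 14,  x[11] = 5,  x[12] = 13,  x[13] = 10,  x[14] = 5.
The sequence repeats with period 12.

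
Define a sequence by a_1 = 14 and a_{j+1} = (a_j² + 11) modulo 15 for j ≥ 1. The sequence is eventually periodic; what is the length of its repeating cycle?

a_1 = 14, a_2 = 12, a_3 = 5, a_4 = 6, a_5 = 2, a_6 = 0, a_7 = 11, a_8 = 12.
Since a_8 = a_2 = 12, the sequence is eventually periodic: after a pre-period of length 1 it cycles with period 6.

6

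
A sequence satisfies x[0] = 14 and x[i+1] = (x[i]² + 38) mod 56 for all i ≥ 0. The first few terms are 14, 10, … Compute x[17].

Computing terms: x[0] = 14; x[1] = 10; x[2] = 26; x[3] = 42; x[4] = 10.
Since x[4] = x[1] = 10, the sequence is eventually periodic: after a pre-period of length 1 it cycles with period 3.
For i ≥ 1, x[i] depends only on (i - 1) mod 3. (17 - 1) mod 3 = 1, so x[17] = x[2] = 26.

26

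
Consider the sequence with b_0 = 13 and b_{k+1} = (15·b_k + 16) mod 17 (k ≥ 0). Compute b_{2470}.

3

Computing terms: b_0 = 13,  b_1 = 7,  b_2 = 2,  b_3 = 12,  b_4 = 9,  b_5 = 15,  b_6 = 3,  b_7 = 10,  b_8 = 13.
Since b_8 = b_0 = 13, the sequence is periodic with period 8.
(2470 - 0) mod 8 = 6, so b_{2470} = b_6 = 3.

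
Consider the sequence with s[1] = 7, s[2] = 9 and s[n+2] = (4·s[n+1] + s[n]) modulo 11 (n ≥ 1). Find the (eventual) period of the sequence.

10

Listing terms: s[1] = 7,  s[2] = 9,  s[3] = 10,  s[4] = 5,  s[5] = 8,  s[6] = 4,  s[7] = 2,  s[8] = 1,  s[9] = 6,  s[10] = 3,  s[11] = 7,  s[12] = 9.
Since (s[11], s[12]) = (s[1], s[2]) = (7, 9) (two consecutive terms determine the rest), the sequence is periodic with period 10.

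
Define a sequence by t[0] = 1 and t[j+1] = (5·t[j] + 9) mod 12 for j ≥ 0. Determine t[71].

8

t[0] = 1; t[1] = 2; t[2] = 7; t[3] = 8; t[4] = 1.
The sequence repeats with period 4.
(71 - 0) mod 4 = 3, so t[71] = t[3] = 8.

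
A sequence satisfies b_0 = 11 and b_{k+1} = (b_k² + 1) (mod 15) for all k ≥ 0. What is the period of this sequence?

3

b_0 = 11,  b_1 = 2,  b_2 = 5,  b_3 = 11.
Since b_3 = b_0 = 11, the sequence is periodic with period 3.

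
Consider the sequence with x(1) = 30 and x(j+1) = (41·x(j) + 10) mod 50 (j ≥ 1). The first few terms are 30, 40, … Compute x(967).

40

x(1) = 30,  x(2) = 40,  x(3) = 0,  x(4) = 10,  x(5) = 20,  x(6) = 30.
Since x(6) = x(1) = 30, the sequence is periodic with period 5.
So x(967) = x(1 + ((967-1) mod 5)) = x(2) = 40.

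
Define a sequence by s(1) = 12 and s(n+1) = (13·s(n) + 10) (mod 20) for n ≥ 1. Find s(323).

8

Computing terms: s(1) = 12,  s(2) = 6,  s(3) = 8,  s(4) = 14,  s(5) = 12.
The sequence repeats with period 4.
(323 - 1) mod 4 = 2, so s(323) = s(3) = 8.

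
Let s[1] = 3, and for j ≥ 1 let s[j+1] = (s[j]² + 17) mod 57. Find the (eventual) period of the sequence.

s[1] = 3, s[2] = 26, s[3] = 9, s[4] = 41, s[5] = 45, s[6] = 47, s[7] = 3.
Since s[7] = s[1] = 3, the sequence is periodic with period 6.

6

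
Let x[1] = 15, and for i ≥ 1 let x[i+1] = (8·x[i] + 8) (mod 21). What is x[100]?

2

x[1] = 15; x[2] = 2; x[3] = 3; x[4] = 11; x[5] = 12; x[6] = 20; x[7] = 0; x[8] = 8; x[9] = 9; x[10] = 17; x[11] = 18; x[12] = 5; x[13] = 6; x[14] = 14; x[15] = 15.
The sequence repeats with period 14.
So x[100] = x[1 + ((100-1) mod 14)] = x[2] = 2.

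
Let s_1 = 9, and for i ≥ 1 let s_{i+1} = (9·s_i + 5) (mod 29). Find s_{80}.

10

Listing terms: s_1 = 9, s_2 = 28, s_3 = 25, s_4 = 27, s_5 = 16, s_6 = 4, s_7 = 12, s_8 = 26, s_9 = 7, s_{10} = 10, s_{11} = 8, s_{12} = 19, s_{13} = 2, s_{14} = 23, s_{15} = 9.
Since s_{15} = s_1 = 9, the sequence is periodic with period 14.
So s_{80} = s_{1 + ((80-1) mod 14)} = s_{10} = 10.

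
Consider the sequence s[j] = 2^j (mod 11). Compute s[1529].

We have s[1] = 2,  s[2] = 4,  s[3] = 8,  s[4] = 5,  s[5] = 10,  s[6] = 9,  s[7] = 7,  s[8] = 3,  s[9] = 6,  s[10] = 1,  s[11] = 2.
Since s[11] = s[1] = 2, the sequence is periodic with period 10.
So s[1529] = s[1 + ((1529-1) mod 10)] = s[9] = 6.

6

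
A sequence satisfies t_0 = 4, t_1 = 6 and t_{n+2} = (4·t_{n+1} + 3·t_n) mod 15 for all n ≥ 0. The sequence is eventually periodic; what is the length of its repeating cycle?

Computing terms: t_0 = 4; t_1 = 6; t_2 = 6; t_3 = 12; t_4 = 6; t_5 = 0; t_6 = 3; t_7 = 12; t_8 = 12; t_9 = 9; t_{10} = 12; t_{11} = 0; t_{12} = 6; t_{13} = 9; t_{14} = 9; t_{15} = 3; t_{16} = 9; t_{17} = 0; t_{18} = 12; t_{19} = 3; t_{20} = 3; t_{21} = 6; t_{22} = 3; t_{23} = 0; t_{24} = 9; t_{25} = 6; t_{26} = 6.
Since (t_{25}, t_{26}) = (t_1, t_2) = (6, 6) (two consecutive terms determine the rest), the sequence is eventually periodic: after a pre-period of length 1 it cycles with period 24.

24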